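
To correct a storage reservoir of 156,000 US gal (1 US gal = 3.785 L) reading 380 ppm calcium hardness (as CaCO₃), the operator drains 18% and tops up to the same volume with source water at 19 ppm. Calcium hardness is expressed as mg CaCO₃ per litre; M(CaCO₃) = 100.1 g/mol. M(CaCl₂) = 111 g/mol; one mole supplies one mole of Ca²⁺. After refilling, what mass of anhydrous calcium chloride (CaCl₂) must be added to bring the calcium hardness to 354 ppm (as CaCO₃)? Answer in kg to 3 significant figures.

25.5 kg

Volume: 156,000 US gal × 3.785 L/gal = 590,460 L.
After draining 18% and refilling: 380 × 0.82 + 19 × 0.18 = 315.02 ppm.
Deficit to target: 354 − 315.02 = 38.98 mg/L.
As CaCO₃: 38.98 mg/L × 590,460 L = 23,020 g; ÷ 100.1 = 229.9 mol Ca²⁺.
Mass: 229.9 × 111 = 25,520 g.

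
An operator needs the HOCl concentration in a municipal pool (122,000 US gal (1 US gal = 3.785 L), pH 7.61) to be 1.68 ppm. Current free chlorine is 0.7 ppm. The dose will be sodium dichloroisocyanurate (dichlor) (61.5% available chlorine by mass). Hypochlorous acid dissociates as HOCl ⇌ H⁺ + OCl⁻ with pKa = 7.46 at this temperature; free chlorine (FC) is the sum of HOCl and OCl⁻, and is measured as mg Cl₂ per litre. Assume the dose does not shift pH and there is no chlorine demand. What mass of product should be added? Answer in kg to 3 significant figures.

Volume: 122,000 US gal × 3.785 L/gal = 461,770 L.
[OCl⁻]/[HOCl] = 10^(pH − pKa) = 10^(7.61 − 7.46) = 1.413; fraction as HOCl = 1/(1 + 1.413) = 0.4145.
Free chlorine required for 1.68 ppm HOCl: 1.68 / 0.4145 = 4.053 ppm.
FC to add: 4.053 − 0.7 = 3.353 mg/L as Cl₂.
Cl₂ equivalent: 3.353 mg/L × 461,770 L = 1548 g.
Product at 61.5% available Cl: 1548 / 0.615 = 2518 g.

2.52 kg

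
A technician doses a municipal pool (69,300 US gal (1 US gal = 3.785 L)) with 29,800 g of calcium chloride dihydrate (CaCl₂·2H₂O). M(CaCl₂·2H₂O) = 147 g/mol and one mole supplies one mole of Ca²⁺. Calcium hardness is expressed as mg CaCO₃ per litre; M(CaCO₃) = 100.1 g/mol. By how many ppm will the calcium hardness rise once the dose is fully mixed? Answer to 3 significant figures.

77.4 ppm

Volume: 69,300 US gal × 3.785 L/gal = 262,300 L.
Moles of Ca²⁺: 29,800 g ÷ 147 g/mol = 202.7 mol.
As CaCO₃: 202.7 mol × 100.1 g/mol = 20,290 g.
Rise: 20,290 g / 262,300 L × 1000 = 77.36 mg/L.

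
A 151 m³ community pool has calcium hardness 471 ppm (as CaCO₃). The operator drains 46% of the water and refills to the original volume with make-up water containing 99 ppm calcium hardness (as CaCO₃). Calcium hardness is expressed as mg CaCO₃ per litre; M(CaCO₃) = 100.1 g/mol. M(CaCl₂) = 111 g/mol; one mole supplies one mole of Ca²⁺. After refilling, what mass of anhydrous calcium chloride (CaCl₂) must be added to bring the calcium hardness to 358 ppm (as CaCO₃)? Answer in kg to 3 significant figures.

9.73 kg

Volume: 151 m³ = 151,000 L.
After draining 46% and refilling: 471 × 0.54 + 99 × 0.46 = 299.88 ppm.
Deficit to target: 358 − 299.88 = 58.12 mg/L.
As CaCO₃: 58.12 mg/L × 151,000 L = 8776 g; ÷ 100.1 = 87.67 mol Ca²⁺.
Mass: 87.67 × 111 = 9732 g.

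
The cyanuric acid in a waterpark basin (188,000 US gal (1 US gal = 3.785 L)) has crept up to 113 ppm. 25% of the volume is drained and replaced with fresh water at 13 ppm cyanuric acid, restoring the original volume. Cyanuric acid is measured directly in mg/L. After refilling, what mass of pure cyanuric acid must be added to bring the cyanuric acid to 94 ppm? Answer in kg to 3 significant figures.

Volume: 188,000 US gal × 3.785 L/gal = 711,580 L.
After draining 25% and refilling: 113 × 0.75 + 13 × 0.25 = 88 ppm.
Deficit to target: 94 − 88 = 6 mg/L.
Mass: 6 mg/L × 711,580 L = 4269 g cyanuric acid.

4.27 kg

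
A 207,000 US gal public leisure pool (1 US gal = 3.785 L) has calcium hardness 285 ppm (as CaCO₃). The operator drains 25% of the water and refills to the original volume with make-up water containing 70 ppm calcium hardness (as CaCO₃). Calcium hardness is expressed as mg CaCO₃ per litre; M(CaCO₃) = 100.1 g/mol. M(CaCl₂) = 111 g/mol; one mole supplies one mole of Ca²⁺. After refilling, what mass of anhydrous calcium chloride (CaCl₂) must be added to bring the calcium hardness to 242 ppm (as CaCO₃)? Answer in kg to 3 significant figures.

9.34 kg

Volume: 207,000 US gal × 3.785 L/gal = 783,495 L.
After draining 25% and refilling: 285 × 0.75 + 70 × 0.25 = 231.25 ppm.
Deficit to target: 242 − 231.25 = 10.75 mg/L.
As CaCO₃: 10.75 mg/L × 783,495 L = 8423 g; ÷ 100.1 = 84.14 mol Ca²⁺.
Mass: 84.14 × 111 = 9340 g.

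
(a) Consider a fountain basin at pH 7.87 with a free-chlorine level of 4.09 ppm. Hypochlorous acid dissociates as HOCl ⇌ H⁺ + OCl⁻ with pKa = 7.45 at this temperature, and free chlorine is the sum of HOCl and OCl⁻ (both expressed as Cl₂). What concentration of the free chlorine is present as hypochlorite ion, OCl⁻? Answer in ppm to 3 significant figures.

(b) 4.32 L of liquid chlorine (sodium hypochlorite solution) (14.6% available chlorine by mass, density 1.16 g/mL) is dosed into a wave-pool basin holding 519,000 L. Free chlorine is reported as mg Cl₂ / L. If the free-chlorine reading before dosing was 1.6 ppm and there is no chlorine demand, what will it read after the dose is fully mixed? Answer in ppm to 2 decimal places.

(a) 2.96 ppm; (b) 3.01 ppm

(a) [OCl⁻]/[HOCl] = 10^(pH − pKa) = 10^(7.87 − 7.45) = 10^0.42 = 2.63.
(a) Fraction as HOCl = 1 / (1 + 2.63) = 0.2755.
(a) OCl⁻ = (1 − 0.2755) × 4.09 ppm = 2.963 ppm.

(b) Mass of solution: 4.32 L × 1000 mL/L × 1.16 g/mL = 5011 g.
(b) Available chlorine delivered: 5011 g × 0.146 = 731.6 g as Cl₂.
(b) Concentration rise: 731.6 g / 519,000 L = 1.41 mg/L = 1.41 ppm.
(b) Final FC: 1.6 + 1.41 = 3.01 ppm.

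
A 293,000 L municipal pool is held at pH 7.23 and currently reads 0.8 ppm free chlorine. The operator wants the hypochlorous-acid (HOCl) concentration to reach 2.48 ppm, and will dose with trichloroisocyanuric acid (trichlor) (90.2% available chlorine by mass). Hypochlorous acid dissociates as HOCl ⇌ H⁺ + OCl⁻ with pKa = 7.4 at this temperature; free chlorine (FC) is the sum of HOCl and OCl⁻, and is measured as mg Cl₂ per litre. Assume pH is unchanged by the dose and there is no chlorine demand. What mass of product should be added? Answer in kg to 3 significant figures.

[OCl⁻]/[HOCl] = 10^(pH − pKa) = 10^(7.23 − 7.4) = 0.6761; fraction as HOCl = 1/(1 + 0.6761) = 0.5966.
Free chlorine required for 2.48 ppm HOCl: 2.48 / 0.5966 = 4.157 ppm.
FC to add: 4.157 − 0.8 = 3.357 mg/L as Cl₂.
Cl₂ equivalent: 3.357 mg/L × 293,000 L = 983.5 g.
Product at 90.2% available Cl: 983.5 / 0.902 = 1090 g.

1.09 kg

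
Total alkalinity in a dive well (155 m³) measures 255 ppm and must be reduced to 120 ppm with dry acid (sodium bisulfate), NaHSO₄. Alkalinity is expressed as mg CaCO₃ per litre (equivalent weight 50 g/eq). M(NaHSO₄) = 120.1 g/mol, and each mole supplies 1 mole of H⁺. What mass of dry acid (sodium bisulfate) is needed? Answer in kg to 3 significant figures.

Volume: 155 m³ = 155,000 L.
Alkalinity to neutralize: (255 − 120) = 135 mg/L as CaCO₃ × 155,000 L = 20,920 g as CaCO₃.
Equivalents of H⁺ required: 20,920 ÷ 50 g/eq = 418.5 eq = 418.5 mol NaHSO₄.
Mass of NaHSO₄: 418.5 × 120.1 = 50,260 g.

50.3 kg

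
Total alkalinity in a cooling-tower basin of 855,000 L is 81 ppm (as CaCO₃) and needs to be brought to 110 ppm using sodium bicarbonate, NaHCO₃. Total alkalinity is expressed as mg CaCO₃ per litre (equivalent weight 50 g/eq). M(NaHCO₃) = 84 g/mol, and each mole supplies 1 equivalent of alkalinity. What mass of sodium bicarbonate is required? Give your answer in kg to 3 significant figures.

41.7 kg

Alkalinity to add: (110 − 81) = 29 mg/L as CaCO₃ × 855,000 L = 24,800 g as CaCO₃.
Equivalents: 24,800 g ÷ 50 g/eq = 495.9 eq.
NaHCO₃ supplies 1 eq per mole → 495.9 mol.
Mass: 495.9 mol × 84 g/mol = 41,660 g.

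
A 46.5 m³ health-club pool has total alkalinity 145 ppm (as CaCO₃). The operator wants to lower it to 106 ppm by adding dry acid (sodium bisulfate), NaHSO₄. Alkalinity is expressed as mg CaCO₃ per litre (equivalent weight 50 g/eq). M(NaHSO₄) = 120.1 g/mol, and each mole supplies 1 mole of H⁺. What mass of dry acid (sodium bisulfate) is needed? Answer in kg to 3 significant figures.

4.36 kg

Volume: 46.5 m³ = 46,500 L.
Alkalinity to neutralize: (145 − 106) = 39 mg/L as CaCO₃ × 46,500 L = 1814 g as CaCO₃.
Equivalents of H⁺ required: 1814 ÷ 50 g/eq = 36.27 eq = 36.27 mol NaHSO₄.
Mass of NaHSO₄: 36.27 × 120.1 = 4356 g.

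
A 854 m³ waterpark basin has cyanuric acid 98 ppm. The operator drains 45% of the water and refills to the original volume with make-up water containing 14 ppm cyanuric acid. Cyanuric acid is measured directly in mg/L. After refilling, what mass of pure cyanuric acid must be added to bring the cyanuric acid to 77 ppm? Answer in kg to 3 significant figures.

Volume: 854 m³ = 854,000 L.
After draining 45% and refilling: 98 × 0.55 + 14 × 0.45 = 60.2 ppm.
Deficit to target: 77 − 60.2 = 16.8 mg/L.
Mass: 16.8 mg/L × 854,000 L = 14,350 g cyanuric acid.

14.3 kg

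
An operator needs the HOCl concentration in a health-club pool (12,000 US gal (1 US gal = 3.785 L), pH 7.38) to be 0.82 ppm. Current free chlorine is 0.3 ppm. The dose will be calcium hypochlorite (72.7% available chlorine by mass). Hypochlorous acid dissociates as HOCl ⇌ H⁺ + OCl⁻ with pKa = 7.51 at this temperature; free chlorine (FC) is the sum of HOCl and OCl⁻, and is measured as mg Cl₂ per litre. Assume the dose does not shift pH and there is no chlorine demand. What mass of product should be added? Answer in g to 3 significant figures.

70.5 g

Volume: 12,000 US gal × 3.785 L/gal = 45,420 L.
[OCl⁻]/[HOCl] = 10^(pH − pKa) = 10^(7.38 − 7.51) = 0.7413; fraction as HOCl = 1/(1 + 0.7413) = 0.5743.
Free chlorine required for 0.82 ppm HOCl: 0.82 / 0.5743 = 1.428 ppm.
FC to add: 1.428 − 0.3 = 1.128 mg/L as Cl₂.
Cl₂ equivalent: 1.128 mg/L × 45,420 L = 51.23 g.
Product at 72.7% available Cl: 51.23 / 0.727 = 70.47 g.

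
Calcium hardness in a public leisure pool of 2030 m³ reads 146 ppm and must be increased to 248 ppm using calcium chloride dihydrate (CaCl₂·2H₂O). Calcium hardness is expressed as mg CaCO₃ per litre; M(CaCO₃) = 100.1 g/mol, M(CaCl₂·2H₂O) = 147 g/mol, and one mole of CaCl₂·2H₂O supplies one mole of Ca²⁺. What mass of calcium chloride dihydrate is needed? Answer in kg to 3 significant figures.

Volume: 2030 m³ = 2,030,000 L.
Hardness to add: (248 − 146) = 102 mg/L as CaCO₃ × 2,030,000 L = 207,100 g as CaCO₃.
Moles of Ca²⁺ (1 mol Ca²⁺ ≡ 1 mol CaCO₃): 207,100 / 100.1 g/mol = 2069 mol.
Mass of CaCl₂·2H₂O: 2069 × 147 = 304,100 g.

304 kg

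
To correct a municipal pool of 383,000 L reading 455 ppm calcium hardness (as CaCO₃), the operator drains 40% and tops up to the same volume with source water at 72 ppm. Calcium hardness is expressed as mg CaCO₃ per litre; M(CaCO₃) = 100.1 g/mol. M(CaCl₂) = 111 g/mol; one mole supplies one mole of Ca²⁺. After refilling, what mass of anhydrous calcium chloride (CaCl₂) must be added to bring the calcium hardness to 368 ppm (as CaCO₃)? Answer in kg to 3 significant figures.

28.1 kg

After draining 40% and refilling: 455 × 0.60 + 72 × 0.40 = 301.8 ppm.
Deficit to target: 368 − 301.8 = 66.2 mg/L.
As CaCO₃: 66.2 mg/L × 383,000 L = 25,350 g; ÷ 100.1 = 253.3 mol Ca²⁺.
Mass: 253.3 × 111 = 28,120 g.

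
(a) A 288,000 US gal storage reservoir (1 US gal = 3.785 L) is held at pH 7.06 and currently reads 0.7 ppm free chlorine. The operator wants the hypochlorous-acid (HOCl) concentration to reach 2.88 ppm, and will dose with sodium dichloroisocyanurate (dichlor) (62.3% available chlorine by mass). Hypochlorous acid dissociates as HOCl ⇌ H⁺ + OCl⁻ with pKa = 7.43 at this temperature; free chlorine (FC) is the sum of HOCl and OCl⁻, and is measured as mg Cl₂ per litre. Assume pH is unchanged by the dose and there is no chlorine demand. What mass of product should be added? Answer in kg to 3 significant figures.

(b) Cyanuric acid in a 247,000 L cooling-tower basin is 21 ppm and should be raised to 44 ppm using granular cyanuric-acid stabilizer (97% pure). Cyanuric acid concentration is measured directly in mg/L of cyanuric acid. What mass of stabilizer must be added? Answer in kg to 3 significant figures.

(a) 5.96 kg; (b) 5.86 kg

(a) Volume: 288,000 US gal × 3.785 L/gal = 1,090,080 L.
(a) [OCl⁻]/[HOCl] = 10^(pH − pKa) = 10^(7.06 − 7.43) = 0.4266; fraction as HOCl = 1/(1 + 0.4266) = 0.701.
(a) Free chlorine required for 2.88 ppm HOCl: 2.88 / 0.701 = 4.109 ppm.
(a) FC to add: 4.109 − 0.7 = 3.409 mg/L as Cl₂.
(a) Cl₂ equivalent: 3.409 mg/L × 1,090,080 L = 3716 g.
(a) Product at 62.3% available Cl: 3716 / 0.623 = 5964 g.

(b) CYA to add: (44 − 21) = 23 mg/L × 247,000 L = 5681 g cyanuric acid.
(b) At 97% purity: 5681 / 0.97 = 5857 g product.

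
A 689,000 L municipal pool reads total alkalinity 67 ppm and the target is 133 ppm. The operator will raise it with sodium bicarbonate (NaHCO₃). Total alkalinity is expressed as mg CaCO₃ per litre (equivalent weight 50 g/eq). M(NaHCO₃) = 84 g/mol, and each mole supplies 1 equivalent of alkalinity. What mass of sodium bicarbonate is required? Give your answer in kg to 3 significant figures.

Alkalinity to add: (133 − 67) = 66 mg/L as CaCO₃ × 689,000 L = 45,470 g as CaCO₃.
Equivalents: 45,470 g ÷ 50 g/eq = 909.5 eq.
NaHCO₃ supplies 1 eq per mole → 909.5 mol.
Mass: 909.5 mol × 84 g/mol = 76,400 g.

76.4 kg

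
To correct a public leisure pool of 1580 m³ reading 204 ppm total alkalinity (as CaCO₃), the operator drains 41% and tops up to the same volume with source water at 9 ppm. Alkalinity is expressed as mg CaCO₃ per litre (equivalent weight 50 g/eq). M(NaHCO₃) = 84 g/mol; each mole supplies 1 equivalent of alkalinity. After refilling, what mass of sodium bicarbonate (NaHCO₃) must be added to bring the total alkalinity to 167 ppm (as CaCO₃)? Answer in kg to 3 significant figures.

114 kg

Volume: 1580 m³ = 1,580,000 L.
After draining 41% and refilling: 204 × 0.59 + 9 × 0.41 = 124.05 ppm.
Deficit to target: 167 − 124.05 = 42.95 mg/L.
As CaCO₃: 42.95 mg/L × 1,580,000 L = 67,860 g; ÷ 50 g/eq ÷ 1 = 1357 mol NaHCO₃.
Mass: 1357 × 84 = 114,000 g.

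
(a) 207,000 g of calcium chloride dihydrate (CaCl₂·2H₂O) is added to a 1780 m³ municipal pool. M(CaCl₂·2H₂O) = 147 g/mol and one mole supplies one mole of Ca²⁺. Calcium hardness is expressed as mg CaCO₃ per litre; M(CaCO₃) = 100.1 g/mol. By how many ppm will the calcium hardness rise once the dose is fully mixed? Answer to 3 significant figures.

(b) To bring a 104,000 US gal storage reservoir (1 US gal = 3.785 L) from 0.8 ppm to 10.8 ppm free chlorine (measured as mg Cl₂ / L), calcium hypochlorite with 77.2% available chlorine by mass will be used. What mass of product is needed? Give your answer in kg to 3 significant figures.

(a) Volume: 1780 m³ = 1,780,000 L.
(a) Moles of Ca²⁺: 207,000 g ÷ 147 g/mol = 1408 mol.
(a) As CaCO₃: 1408 mol × 100.1 g/mol = 141,000 g.
(a) Rise: 141,000 g / 1,780,000 L × 1000 = 79.19 mg/L.

(b) Volume: 104,000 US gal × 3.785 L/gal = 393,640 L.
(b) Chlorine deficit: 10.8 − 0.8 = 10 ppm = 10 mg/L as Cl₂.
(b) Cl₂ equivalent needed: 10 mg/L × 393,640 L = 3,936,000 mg = 3936 g.
(b) Product at 77.2% available chlorine: 3936 / 0.772 = 5099 g.

(a) 79.2 ppm; (b) 5.10 kg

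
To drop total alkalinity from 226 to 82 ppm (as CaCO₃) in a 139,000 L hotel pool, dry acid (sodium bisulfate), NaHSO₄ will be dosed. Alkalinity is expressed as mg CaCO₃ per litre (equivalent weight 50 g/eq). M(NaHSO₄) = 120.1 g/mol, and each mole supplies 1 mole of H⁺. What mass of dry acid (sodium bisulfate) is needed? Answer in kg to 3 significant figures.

48.1 kg

Alkalinity to neutralize: (226 − 82) = 144 mg/L as CaCO₃ × 139,000 L = 20,020 g as CaCO₃.
Equivalents of H⁺ required: 20,020 ÷ 50 g/eq = 400.3 eq = 400.3 mol NaHSO₄.
Mass of NaHSO₄: 400.3 × 120.1 = 48,080 g.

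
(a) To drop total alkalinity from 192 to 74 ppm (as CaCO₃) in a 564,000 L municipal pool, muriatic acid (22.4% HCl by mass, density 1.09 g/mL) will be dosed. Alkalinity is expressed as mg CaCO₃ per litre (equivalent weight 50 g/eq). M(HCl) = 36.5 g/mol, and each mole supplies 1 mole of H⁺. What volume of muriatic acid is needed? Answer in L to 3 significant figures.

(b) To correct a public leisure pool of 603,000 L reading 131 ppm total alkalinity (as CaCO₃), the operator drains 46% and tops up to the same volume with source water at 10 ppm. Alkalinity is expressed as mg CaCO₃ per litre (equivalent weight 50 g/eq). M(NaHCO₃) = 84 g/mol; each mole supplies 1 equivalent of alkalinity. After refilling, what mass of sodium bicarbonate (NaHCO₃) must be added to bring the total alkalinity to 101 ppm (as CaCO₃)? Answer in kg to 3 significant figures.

(a) Alkalinity to neutralize: (192 − 74) = 118 mg/L as CaCO₃ × 564,000 L = 66,550 g as CaCO₃.
(a) Equivalents of H⁺ required: 66,550 ÷ 50 g/eq = 1331 eq = 1331 mol HCl.
(a) Mass of HCl: 1331 × 36.5 = 48,580 g.
(a) Mass of 22.4% solution: 48,580 / 0.224 = 216,900 g.
(a) Volume: 216,900 g ÷ 1.09 g/mL = 199,000 mL.

(b) After draining 46% and refilling: 131 × 0.54 + 10 × 0.46 = 75.34 ppm.
(b) Deficit to target: 101 − 75.34 = 25.66 mg/L.
(b) As CaCO₃: 25.66 mg/L × 603,000 L = 15,470 g; ÷ 50 g/eq ÷ 1 = 309.5 mol NaHCO₃.
(b) Mass: 309.5 × 84 = 25,990 g.

(a) 199 L; (b) 26.0 kg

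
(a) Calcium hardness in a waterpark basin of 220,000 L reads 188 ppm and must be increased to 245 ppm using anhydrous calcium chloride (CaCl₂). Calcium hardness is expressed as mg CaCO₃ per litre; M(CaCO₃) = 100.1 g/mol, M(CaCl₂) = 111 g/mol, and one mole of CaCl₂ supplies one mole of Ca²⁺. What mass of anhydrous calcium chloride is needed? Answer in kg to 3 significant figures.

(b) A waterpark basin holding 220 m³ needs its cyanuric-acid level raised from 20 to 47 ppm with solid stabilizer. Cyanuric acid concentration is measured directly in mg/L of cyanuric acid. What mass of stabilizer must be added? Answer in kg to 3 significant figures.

(a) Hardness to add: (245 − 188) = 57 mg/L as CaCO₃ × 220,000 L = 12,540 g as CaCO₃.
(a) Moles of Ca²⁺ (1 mol Ca²⁺ ≡ 1 mol CaCO₃): 12,540 / 100.1 g/mol = 125.3 mol.
(a) Mass of CaCl₂: 125.3 × 111 = 13,910 g.

(b) Volume: 220 m³ = 220,000 L.
(b) CYA to add: (47 − 20) = 27 mg/L × 220,000 L = 5940 g cyanuric acid.

(a) 13.9 kg; (b) 5.94 kg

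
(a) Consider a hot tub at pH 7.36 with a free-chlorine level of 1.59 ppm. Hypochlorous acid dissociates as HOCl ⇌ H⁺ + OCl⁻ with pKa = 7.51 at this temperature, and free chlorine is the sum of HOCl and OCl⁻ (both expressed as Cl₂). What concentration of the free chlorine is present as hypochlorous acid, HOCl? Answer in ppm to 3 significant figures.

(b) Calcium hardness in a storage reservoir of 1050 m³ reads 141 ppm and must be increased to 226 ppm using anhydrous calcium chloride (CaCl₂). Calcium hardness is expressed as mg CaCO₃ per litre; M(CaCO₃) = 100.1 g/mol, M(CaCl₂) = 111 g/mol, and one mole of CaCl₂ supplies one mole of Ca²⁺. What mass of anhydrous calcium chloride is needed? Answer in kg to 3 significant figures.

(a) [OCl⁻]/[HOCl] = 10^(pH − pKa) = 10^(7.36 − 7.51) = 10^-0.15 = 0.7079.
(a) Fraction as HOCl = 1 / (1 + 0.7079) = 0.5855.
(a) HOCl = 0.5855 × 1.59 ppm = 0.9309 ppm.

(b) Volume: 1050 m³ = 1,050,000 L.
(b) Hardness to add: (226 − 141) = 85 mg/L as CaCO₃ × 1,050,000 L = 89,250 g as CaCO₃.
(b) Moles of Ca²⁺ (1 mol Ca²⁺ ≡ 1 mol CaCO₃): 89,250 / 100.1 g/mol = 891.6 mol.
(b) Mass of CaCl₂: 891.6 × 111 = 98,970 g.

(a) 0.931 ppm; (b) 99.0 kg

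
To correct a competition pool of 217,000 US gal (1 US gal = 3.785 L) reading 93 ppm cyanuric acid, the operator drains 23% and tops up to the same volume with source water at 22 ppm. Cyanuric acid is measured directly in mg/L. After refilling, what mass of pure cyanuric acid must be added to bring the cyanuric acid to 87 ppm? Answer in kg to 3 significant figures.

Volume: 217,000 US gal × 3.785 L/gal = 821,345 L.
After draining 23% and refilling: 93 × 0.77 + 22 × 0.23 = 76.67 ppm.
Deficit to target: 87 − 76.67 = 10.33 mg/L.
Mass: 10.33 mg/L × 821,345 L = 8484 g cyanuric acid.

8.48 kg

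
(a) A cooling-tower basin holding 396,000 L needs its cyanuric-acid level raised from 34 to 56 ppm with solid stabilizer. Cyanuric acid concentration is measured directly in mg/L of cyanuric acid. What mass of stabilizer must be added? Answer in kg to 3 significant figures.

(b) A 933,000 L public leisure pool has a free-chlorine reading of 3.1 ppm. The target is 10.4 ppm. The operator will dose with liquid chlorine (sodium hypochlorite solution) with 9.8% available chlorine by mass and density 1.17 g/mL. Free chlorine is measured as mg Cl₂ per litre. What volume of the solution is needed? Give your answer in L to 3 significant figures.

(a) CYA to add: (56 − 34) = 22 mg/L × 396,000 L = 8712 g cyanuric acid.

(b) Chlorine deficit: 10.4 − 3.1 = 7.3 ppm = 7.3 mg/L as Cl₂.
(b) Cl₂ equivalent needed: 7.3 mg/L × 933,000 L = 6,811,000 mg = 6811 g.
(b) Product at 9.8% available chlorine: 6811 / 0.098 = 69,500 g.
(b) Volume at density 1.17 g/mL: 69,500 g ÷ 1.17 g/mL = 59,400 mL.

(a) 8.71 kg; (b) 59.4 L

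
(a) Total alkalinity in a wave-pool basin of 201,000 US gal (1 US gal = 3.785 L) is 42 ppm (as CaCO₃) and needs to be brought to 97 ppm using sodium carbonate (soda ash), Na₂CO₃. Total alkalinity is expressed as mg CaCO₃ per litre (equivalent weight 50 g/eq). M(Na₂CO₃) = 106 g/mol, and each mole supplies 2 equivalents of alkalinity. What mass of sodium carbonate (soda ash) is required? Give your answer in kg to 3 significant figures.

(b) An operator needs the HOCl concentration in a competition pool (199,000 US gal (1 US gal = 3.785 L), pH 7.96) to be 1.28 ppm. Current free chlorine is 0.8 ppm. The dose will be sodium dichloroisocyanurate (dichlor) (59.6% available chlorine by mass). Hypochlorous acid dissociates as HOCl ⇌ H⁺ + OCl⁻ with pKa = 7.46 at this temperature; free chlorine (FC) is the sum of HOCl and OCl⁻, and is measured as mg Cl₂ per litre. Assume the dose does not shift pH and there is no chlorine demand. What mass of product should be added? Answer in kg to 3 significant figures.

(a) 44.4 kg; (b) 5.72 kg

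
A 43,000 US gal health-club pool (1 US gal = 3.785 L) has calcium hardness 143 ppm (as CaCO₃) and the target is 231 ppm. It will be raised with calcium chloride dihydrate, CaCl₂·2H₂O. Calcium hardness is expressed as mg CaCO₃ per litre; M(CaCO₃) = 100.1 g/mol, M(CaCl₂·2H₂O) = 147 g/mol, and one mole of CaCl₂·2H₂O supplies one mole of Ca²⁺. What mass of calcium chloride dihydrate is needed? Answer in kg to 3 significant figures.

21.0 kg

Volume: 43,000 US gal × 3.785 L/gal = 162,755 L.
Hardness to add: (231 − 143) = 88 mg/L as CaCO₃ × 162,755 L = 14,320 g as CaCO₃.
Moles of Ca²⁺ (1 mol Ca²⁺ ≡ 1 mol CaCO₃): 14,320 / 100.1 g/mol = 143.1 mol.
Mass of CaCl₂·2H₂O: 143.1 × 147 = 21,030 g.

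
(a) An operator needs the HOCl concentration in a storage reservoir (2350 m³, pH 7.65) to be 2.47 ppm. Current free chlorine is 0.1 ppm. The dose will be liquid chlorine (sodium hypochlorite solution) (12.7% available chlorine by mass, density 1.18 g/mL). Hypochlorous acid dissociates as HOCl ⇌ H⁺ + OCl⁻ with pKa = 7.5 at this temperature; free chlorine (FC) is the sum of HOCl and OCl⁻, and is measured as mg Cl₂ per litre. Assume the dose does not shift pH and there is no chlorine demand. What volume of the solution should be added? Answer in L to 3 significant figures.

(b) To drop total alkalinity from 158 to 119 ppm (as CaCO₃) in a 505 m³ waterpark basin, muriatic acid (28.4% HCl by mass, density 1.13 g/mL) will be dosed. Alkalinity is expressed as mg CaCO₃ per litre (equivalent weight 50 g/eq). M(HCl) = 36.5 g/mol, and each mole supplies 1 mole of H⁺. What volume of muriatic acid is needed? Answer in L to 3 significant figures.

(a) 91.9 L; (b) 44.8 L

(a) Volume: 2350 m³ = 2,350,000 L.
(a) [OCl⁻]/[HOCl] = 10^(pH − pKa) = 10^(7.65 − 7.5) = 1.413; fraction as HOCl = 1/(1 + 1.413) = 0.4145.
(a) Free chlorine required for 2.47 ppm HOCl: 2.47 / 0.4145 = 5.959 ppm.
(a) FC to add: 5.959 − 0.1 = 5.859 mg/L as Cl₂.
(a) Cl₂ equivalent: 5.859 mg/L × 2,350,000 L = 13,770 g.
(a) Product at 12.7% available Cl: 13,770 / 0.127 = 108,400 g.
(a) Volume: 108,400 g ÷ 1.18 g/mL = 91,880 mL.

(b) Volume: 505 m³ = 505,000 L.
(b) Alkalinity to neutralize: (158 − 119) = 39 mg/L as CaCO₃ × 505,000 L = 19,700 g as CaCO₃.
(b) Equivalents of H⁺ required: 19,700 ÷ 50 g/eq = 393.9 eq = 393.9 mol HCl.
(b) Mass of HCl: 393.9 × 36.5 = 14,380 g.
(b) Mass of 28.4% solution: 14,380 / 0.284 = 50,620 g.
(b) Volume: 50,620 g ÷ 1.13 g/mL = 44,800 mL.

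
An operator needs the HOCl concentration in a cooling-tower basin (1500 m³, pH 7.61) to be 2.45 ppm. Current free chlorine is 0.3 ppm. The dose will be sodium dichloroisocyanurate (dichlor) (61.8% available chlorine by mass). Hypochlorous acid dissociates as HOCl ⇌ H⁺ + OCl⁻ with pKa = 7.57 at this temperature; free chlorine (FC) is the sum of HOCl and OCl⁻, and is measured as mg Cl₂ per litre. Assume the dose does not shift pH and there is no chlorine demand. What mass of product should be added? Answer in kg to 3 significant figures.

11.7 kg

Volume: 1500 m³ = 1,500,000 L.
[OCl⁻]/[HOCl] = 10^(pH − pKa) = 10^(7.61 − 7.57) = 1.096; fraction as HOCl = 1/(1 + 1.096) = 0.477.
Free chlorine required for 2.45 ppm HOCl: 2.45 / 0.477 = 5.136 ppm.
FC to add: 5.136 − 0.3 = 4.836 mg/L as Cl₂.
Cl₂ equivalent: 4.836 mg/L × 1,500,000 L = 7255 g.
Product at 61.8% available Cl: 7255 / 0.618 = 11,740 g.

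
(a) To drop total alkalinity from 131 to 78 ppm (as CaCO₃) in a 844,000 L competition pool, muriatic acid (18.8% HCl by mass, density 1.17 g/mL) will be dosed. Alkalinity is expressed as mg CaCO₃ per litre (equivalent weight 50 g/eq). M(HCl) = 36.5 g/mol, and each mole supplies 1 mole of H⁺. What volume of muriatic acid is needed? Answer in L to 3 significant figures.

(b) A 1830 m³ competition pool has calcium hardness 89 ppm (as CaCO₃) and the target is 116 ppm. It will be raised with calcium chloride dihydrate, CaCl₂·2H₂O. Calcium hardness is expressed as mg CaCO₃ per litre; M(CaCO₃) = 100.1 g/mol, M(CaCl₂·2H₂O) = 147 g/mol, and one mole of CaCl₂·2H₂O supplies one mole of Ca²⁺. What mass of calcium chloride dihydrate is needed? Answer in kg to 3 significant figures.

(a) 148 L; (b) 72.6 kg

(a) Alkalinity to neutralize: (131 − 78) = 53 mg/L as CaCO₃ × 844,000 L = 44,730 g as CaCO₃.
(a) Equivalents of H⁺ required: 44,730 ÷ 50 g/eq = 894.6 eq = 894.6 mol HCl.
(a) Mass of HCl: 894.6 × 36.5 = 32,650 g.
(a) Mass of 18.8% solution: 32,650 / 0.188 = 173,700 g.
(a) Volume: 173,700 g ÷ 1.17 g/mL = 148,500 mL.

(b) Volume: 1830 m³ = 1,830,000 L.
(b) Hardness to add: (116 − 89) = 27 mg/L as CaCO₃ × 1,830,000 L = 49,410 g as CaCO₃.
(b) Moles of Ca²⁺ (1 mol Ca²⁺ ≡ 1 mol CaCO₃): 49,410 / 100.1 g/mol = 493.6 mol.
(b) Mass of CaCl₂·2H₂O: 493.6 × 147 = 72,560 g.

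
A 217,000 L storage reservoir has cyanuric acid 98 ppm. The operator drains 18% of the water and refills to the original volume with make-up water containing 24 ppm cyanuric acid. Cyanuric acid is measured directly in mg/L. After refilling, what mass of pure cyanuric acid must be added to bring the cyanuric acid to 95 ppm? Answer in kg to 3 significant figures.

2.24 kg

After draining 18% and refilling: 98 × 0.82 + 24 × 0.18 = 84.68 ppm.
Deficit to target: 95 − 84.68 = 10.32 mg/L.
Mass: 10.32 mg/L × 217,000 L = 2239 g cyanuric acid.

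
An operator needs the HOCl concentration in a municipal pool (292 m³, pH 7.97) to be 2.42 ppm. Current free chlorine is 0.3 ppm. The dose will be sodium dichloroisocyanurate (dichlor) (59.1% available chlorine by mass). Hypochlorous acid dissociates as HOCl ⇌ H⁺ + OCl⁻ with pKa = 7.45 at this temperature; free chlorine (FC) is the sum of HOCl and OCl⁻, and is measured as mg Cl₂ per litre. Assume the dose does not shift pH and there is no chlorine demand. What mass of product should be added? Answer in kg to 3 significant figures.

Volume: 292 m³ = 292,000 L.
[OCl⁻]/[HOCl] = 10^(pH − pKa) = 10^(7.97 − 7.45) = 3.311; fraction as HOCl = 1/(1 + 3.311) = 0.2319.
Free chlorine required for 2.42 ppm HOCl: 2.42 / 0.2319 = 10.43 ppm.
FC to add: 10.43 − 0.3 = 10.13 mg/L as Cl₂.
Cl₂ equivalent: 10.13 mg/L × 292,000 L = 2959 g.
Product at 59.1% available Cl: 2959 / 0.591 = 5007 g.

5.01 kg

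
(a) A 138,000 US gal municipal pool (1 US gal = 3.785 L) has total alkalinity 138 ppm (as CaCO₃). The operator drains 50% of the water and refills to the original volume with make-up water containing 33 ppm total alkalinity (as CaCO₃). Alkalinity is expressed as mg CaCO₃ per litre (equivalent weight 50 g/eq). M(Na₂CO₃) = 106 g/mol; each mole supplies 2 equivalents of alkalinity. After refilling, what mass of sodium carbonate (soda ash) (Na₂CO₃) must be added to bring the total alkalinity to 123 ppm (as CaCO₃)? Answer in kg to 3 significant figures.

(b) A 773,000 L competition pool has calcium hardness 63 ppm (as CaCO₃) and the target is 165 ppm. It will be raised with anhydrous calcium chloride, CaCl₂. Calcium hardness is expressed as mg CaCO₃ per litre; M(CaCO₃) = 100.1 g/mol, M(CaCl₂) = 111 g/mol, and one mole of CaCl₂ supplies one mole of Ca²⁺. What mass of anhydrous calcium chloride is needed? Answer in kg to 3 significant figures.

(a) 20.8 kg; (b) 87.4 kg

(a) Volume: 138,000 US gal × 3.785 L/gal = 522,330 L.
(a) After draining 50% and refilling: 138 × 0.50 + 33 × 0.50 = 85.5 ppm.
(a) Deficit to target: 123 − 85.5 = 37.5 mg/L.
(a) As CaCO₃: 37.5 mg/L × 522,330 L = 19,590 g; ÷ 50 g/eq ÷ 2 = 195.9 mol Na₂CO₃.
(a) Mass: 195.9 × 106 = 20,760 g.

(b) Hardness to add: (165 − 63) = 102 mg/L as CaCO₃ × 773,000 L = 78,850 g as CaCO₃.
(b) Moles of Ca²⁺ (1 mol Ca²⁺ ≡ 1 mol CaCO₃): 78,850 / 100.1 g/mol = 787.7 mol.
(b) Mass of CaCl₂: 787.7 × 111 = 87,430 g.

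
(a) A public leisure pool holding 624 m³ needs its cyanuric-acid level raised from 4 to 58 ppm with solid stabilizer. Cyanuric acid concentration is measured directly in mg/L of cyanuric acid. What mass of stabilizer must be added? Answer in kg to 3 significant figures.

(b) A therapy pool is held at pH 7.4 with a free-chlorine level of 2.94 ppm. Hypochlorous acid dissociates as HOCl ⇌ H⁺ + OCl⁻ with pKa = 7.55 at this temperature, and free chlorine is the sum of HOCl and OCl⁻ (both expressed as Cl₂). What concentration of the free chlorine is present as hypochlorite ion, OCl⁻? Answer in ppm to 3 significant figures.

(a) 33.7 kg; (b) 1.22 ppm

(a) Volume: 624 m³ = 624,000 L.
(a) CYA to add: (58 − 4) = 54 mg/L × 624,000 L = 33,700 g cyanuric acid.

(b) [OCl⁻]/[HOCl] = 10^(pH − pKa) = 10^(7.4 − 7.55) = 10^-0.15 = 0.7079.
(b) Fraction as HOCl = 1 / (1 + 0.7079) = 0.5855.
(b) OCl⁻ = (1 − 0.5855) × 2.94 ppm = 1.219 ppm.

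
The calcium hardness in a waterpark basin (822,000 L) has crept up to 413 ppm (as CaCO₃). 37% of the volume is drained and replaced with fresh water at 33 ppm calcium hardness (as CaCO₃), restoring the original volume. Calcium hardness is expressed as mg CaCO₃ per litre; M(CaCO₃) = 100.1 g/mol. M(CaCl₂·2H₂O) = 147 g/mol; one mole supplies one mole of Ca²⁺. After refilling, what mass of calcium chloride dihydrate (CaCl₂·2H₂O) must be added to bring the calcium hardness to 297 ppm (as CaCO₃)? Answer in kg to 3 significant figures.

29.7 kg

After draining 37% and refilling: 413 × 0.63 + 33 × 0.37 = 272.4 ppm.
Deficit to target: 297 − 272.4 = 24.6 mg/L.
As CaCO₃: 24.6 mg/L × 822,000 L = 20,220 g; ÷ 100.1 = 202 mol Ca²⁺.
Mass: 202 × 147 = 29,700 g.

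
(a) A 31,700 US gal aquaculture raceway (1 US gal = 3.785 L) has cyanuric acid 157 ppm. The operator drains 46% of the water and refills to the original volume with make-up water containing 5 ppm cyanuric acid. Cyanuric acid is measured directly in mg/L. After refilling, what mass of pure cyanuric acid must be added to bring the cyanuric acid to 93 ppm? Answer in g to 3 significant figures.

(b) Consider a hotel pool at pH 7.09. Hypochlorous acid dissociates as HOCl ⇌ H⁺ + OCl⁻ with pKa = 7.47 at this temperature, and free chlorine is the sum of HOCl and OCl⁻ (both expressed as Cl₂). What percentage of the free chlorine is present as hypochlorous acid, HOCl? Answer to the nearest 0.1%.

(a) 710 g; (b) 70.6%

(a) Volume: 31,700 US gal × 3.785 L/gal = 119,984 L.
(a) After draining 46% and refilling: 157 × 0.54 + 5 × 0.46 = 87.08 ppm.
(a) Deficit to target: 93 − 87.08 = 5.92 mg/L.
(a) Mass: 5.92 mg/L × 119,984 L = 710.3 g cyanuric acid.

(b) [OCl⁻]/[HOCl] = 10^(pH − pKa) = 10^(7.09 − 7.47) = 10^-0.38 = 0.4169.
(b) Fraction as HOCl = 1 / (1 + 0.4169) = 0.7058.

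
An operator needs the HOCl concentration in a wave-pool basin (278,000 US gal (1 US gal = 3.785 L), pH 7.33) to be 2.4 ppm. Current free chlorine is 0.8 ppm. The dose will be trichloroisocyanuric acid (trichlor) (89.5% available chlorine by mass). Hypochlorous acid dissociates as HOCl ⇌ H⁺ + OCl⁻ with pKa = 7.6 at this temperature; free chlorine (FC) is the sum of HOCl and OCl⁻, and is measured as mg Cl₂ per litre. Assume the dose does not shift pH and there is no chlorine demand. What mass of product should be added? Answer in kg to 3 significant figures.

3.40 kg

Volume: 278,000 US gal × 3.785 L/gal = 1,052,230 L.
[OCl⁻]/[HOCl] = 10^(pH − pKa) = 10^(7.33 − 7.6) = 0.537; fraction as HOCl = 1/(1 + 0.537) = 0.6506.
Free chlorine required for 2.4 ppm HOCl: 2.4 / 0.6506 = 3.689 ppm.
FC to add: 3.689 − 0.8 = 2.889 mg/L as Cl₂.
Cl₂ equivalent: 2.889 mg/L × 1,052,230 L = 3040 g.
Product at 89.5% available Cl: 3040 / 0.895 = 3396 g.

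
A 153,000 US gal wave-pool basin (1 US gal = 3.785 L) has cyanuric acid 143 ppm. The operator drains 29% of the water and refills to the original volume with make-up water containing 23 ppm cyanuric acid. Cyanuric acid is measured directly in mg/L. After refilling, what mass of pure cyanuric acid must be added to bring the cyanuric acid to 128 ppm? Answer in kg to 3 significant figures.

11.5 kg

Volume: 153,000 US gal × 3.785 L/gal = 579,105 L.
After draining 29% and refilling: 143 × 0.71 + 23 × 0.29 = 108.2 ppm.
Deficit to target: 128 − 108.2 = 19.8 mg/L.
Mass: 19.8 mg/L × 579,105 L = 11,470 g cyanuric acid.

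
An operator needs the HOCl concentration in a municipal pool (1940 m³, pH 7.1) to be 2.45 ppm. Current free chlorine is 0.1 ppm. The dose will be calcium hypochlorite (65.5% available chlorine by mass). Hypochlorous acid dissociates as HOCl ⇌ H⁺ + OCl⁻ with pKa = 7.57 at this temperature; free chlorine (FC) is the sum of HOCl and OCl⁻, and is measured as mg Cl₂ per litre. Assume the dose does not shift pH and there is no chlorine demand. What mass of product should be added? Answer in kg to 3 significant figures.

9.42 kg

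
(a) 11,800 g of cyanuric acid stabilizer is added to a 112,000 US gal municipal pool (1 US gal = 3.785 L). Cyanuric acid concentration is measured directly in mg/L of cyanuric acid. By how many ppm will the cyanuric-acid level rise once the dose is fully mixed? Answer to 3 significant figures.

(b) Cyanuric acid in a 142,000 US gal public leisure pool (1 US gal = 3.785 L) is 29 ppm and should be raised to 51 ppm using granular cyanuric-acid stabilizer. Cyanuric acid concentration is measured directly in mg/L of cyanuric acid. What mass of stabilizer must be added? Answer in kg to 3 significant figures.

(a) Volume: 112,000 US gal × 3.785 L/gal = 423,920 L.
(a) Rise: 11,800 g / 423,920 L × 1000 = 27.84 mg/L.

(b) Volume: 142,000 US gal × 3.785 L/gal = 537,470 L.
(b) CYA to add: (51 − 29) = 22 mg/L × 537,470 L = 11,820 g cyanuric acid.

(a) 27.8 ppm; (b) 11.8 kg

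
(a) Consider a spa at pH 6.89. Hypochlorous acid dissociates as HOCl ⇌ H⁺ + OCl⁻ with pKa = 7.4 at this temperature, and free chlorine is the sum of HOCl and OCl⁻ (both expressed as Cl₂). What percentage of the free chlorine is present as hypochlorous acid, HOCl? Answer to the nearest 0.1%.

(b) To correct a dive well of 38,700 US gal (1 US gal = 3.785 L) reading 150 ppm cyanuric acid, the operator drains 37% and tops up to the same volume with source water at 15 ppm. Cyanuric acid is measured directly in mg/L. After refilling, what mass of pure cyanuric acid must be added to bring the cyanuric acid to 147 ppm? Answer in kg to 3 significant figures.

(a) [OCl⁻]/[HOCl] = 10^(pH − pKa) = 10^(6.89 − 7.4) = 10^-0.51 = 0.309.
(a) Fraction as HOCl = 1 / (1 + 0.309) = 0.7639.

(b) Volume: 38,700 US gal × 3.785 L/gal = 146,480 L.
(b) After draining 37% and refilling: 150 × 0.63 + 15 × 0.37 = 100.05 ppm.
(b) Deficit to target: 147 − 100.05 = 46.95 mg/L.
(b) Mass: 46.95 mg/L × 146,480 L = 6877 g cyanuric acid.

(a) 76.4%; (b) 6.88 kg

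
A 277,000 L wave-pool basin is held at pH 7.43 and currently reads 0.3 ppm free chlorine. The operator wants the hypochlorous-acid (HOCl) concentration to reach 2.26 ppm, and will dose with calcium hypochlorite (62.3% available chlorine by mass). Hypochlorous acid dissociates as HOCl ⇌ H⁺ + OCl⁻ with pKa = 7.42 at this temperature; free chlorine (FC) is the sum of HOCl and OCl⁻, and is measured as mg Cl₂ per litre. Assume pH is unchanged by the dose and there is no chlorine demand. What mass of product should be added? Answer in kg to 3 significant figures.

1.90 kg

[OCl⁻]/[HOCl] = 10^(pH − pKa) = 10^(7.43 − 7.42) = 1.023; fraction as HOCl = 1/(1 + 1.023) = 0.4942.
Free chlorine required for 2.26 ppm HOCl: 2.26 / 0.4942 = 4.573 ppm.
FC to add: 4.573 − 0.3 = 4.273 mg/L as Cl₂.
Cl₂ equivalent: 4.273 mg/L × 277,000 L = 1184 g.
Product at 62.3% available Cl: 1184 / 0.623 = 1900 g.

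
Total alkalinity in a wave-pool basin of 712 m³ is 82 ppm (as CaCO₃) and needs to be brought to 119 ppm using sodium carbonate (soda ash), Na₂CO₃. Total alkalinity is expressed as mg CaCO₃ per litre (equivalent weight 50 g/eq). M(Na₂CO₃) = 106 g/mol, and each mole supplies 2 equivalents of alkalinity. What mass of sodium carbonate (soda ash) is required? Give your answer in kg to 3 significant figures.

27.9 kg

Volume: 712 m³ = 712,000 L.
Alkalinity to add: (119 − 82) = 37 mg/L as CaCO₃ × 712,000 L = 26,340 g as CaCO₃.
Equivalents: 26,340 g ÷ 50 g/eq = 526.9 eq.
Each mole of Na₂CO₃ supplies 2 eq, so 526.9 / 2 = 263.4 mol.
Mass: 263.4 mol × 106 g/mol = 27,920 g.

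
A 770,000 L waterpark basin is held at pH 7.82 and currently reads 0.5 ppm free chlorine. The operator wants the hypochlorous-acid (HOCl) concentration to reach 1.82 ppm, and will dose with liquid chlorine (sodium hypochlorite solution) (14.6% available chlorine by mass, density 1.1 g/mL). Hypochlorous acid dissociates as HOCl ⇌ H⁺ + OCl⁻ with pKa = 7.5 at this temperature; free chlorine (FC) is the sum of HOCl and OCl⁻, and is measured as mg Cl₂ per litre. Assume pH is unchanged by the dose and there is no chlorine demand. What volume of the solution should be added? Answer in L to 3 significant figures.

24.6 L

[OCl⁻]/[HOCl] = 10^(pH − pKa) = 10^(7.82 − 7.5) = 2.089; fraction as HOCl = 1/(1 + 2.089) = 0.3237.
Free chlorine required for 1.82 ppm HOCl: 1.82 / 0.3237 = 5.623 ppm.
FC to add: 5.623 − 0.5 = 5.123 mg/L as Cl₂.
Cl₂ equivalent: 5.123 mg/L × 770,000 L = 3944 g.
Product at 14.6% available Cl: 3944 / 0.146 = 27,020 g.
Volume: 27,020 g ÷ 1.1 g/mL = 24,560 mL.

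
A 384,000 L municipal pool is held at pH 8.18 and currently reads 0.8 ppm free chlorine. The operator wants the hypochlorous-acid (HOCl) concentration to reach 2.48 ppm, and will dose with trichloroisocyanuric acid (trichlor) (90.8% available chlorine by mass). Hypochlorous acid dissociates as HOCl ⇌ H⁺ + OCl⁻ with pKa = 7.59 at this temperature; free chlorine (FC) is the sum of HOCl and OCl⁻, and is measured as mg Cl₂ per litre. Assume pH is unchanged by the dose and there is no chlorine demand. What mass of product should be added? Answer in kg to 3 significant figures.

4.79 kg

[OCl⁻]/[HOCl] = 10^(pH − pKa) = 10^(8.18 − 7.59) = 3.89; fraction as HOCl = 1/(1 + 3.89) = 0.2045.
Free chlorine required for 2.48 ppm HOCl: 2.48 / 0.2045 = 12.13 ppm.
FC to add: 12.13 − 0.8 = 11.33 mg/L as Cl₂.
Cl₂ equivalent: 11.33 mg/L × 384,000 L = 4350 g.
Product at 90.8% available Cl: 4350 / 0.908 = 4791 g.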